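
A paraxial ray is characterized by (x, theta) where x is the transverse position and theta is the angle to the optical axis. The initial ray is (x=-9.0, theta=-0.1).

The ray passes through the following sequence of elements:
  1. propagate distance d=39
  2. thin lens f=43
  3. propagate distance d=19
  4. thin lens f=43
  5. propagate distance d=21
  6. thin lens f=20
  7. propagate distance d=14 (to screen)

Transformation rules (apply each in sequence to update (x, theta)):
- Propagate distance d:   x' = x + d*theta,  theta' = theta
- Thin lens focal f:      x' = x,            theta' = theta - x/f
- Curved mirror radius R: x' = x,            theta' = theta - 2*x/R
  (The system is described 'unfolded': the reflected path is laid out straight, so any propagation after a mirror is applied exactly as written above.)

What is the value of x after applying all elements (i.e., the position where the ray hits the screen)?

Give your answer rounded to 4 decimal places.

Initial: x=-9.0000 theta=-0.1000
After 1 (propagate distance d=39): x=-12.9000 theta=-0.1000
After 2 (thin lens f=43): x=-12.9000 theta=0.2000
After 3 (propagate distance d=19): x=-9.1000 theta=0.2000
After 4 (thin lens f=43): x=-9.1000 theta=177/430 (≈0.4116)
After 5 (propagate distance d=21): x=-98/215 (≈-0.4558) theta=177/430 (≈0.4116)
After 6 (thin lens f=20): x=-98/215 (≈-0.4558) theta=467/1075 (≈0.4344)
After 7 (propagate distance d=14 (to screen)): x=6048/1075 (≈5.6260) theta=467/1075 (≈0.4344)
Rounded to 4 decimal places: x = 5.6260

Answer: 5.6260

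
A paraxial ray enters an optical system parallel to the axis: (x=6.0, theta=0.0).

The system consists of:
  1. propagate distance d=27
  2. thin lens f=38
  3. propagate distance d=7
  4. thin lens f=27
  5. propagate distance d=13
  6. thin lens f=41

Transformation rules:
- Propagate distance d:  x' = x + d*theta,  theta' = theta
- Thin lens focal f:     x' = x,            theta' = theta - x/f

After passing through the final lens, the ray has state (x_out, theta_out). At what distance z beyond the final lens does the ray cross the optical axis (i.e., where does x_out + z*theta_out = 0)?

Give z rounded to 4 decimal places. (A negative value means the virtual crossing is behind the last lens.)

Initial: x=6.0000 theta=0.0000
After 1 (propagate distance d=27): x=6.0000 theta=0.0000
After 2 (thin lens f=38): x=6.0000 theta=-3/19 (≈-0.1579)
After 3 (propagate distance d=7): x=93/19 (≈4.8947) theta=-3/19 (≈-0.1579)
After 4 (thin lens f=27): x=93/19 (≈4.8947) theta=-58/171 (≈-0.3392)
After 5 (propagate distance d=13): x=83/171 (≈0.4854) theta=-58/171 (≈-0.3392)
After 6 (thin lens f=41): x=83/171 (≈0.4854) theta=-2461/7011 (≈-0.3510)
z_focus = -x_out/theta_out = -(83/171)/(-2461/7011) = 3403/2461 ≈ 1.3828
Rounded to 4 decimal places: z = 1.3828

Answer: 1.3828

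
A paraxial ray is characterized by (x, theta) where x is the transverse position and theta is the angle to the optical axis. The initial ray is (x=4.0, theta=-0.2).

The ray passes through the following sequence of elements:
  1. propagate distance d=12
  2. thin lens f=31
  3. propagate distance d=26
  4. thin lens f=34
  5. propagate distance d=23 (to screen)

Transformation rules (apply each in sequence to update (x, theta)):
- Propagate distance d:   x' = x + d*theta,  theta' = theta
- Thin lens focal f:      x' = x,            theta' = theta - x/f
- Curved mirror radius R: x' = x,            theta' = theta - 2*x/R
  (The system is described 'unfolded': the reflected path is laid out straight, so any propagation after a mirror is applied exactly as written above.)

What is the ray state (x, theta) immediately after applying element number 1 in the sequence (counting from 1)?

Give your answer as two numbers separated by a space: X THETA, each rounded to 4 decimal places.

Initial: x=4.0000 theta=-0.2000
After 1 (propagate distance d=12): x=1.6000 theta=-0.2000
Rounded to 4 decimal places: x = 1.6000, theta = -0.2000

Answer: 1.6000 -0.2000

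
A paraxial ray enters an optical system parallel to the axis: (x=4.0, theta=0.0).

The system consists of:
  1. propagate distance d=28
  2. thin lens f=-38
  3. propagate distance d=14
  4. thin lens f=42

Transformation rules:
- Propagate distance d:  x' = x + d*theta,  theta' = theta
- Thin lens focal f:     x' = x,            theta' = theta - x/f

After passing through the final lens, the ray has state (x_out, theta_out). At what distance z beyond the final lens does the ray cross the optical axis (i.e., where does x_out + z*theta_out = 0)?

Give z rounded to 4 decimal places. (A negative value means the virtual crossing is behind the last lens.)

Initial: x=4.0000 theta=0.0000
After 1 (propagate distance d=28): x=4.0000 theta=0.0000
After 2 (thin lens f=-38): x=4.0000 theta=2/19 (≈0.1053)
After 3 (propagate distance d=14): x=104/19 (≈5.4737) theta=2/19 (≈0.1053)
After 4 (thin lens f=42): x=104/19 (≈5.4737) theta=-10/399 (≈-0.0251)
z_focus = -x_out/theta_out = -(104/19)/(-10/399) = 218.4000
Rounded to 4 decimal places: z = 218.4000

Answer: 218.4000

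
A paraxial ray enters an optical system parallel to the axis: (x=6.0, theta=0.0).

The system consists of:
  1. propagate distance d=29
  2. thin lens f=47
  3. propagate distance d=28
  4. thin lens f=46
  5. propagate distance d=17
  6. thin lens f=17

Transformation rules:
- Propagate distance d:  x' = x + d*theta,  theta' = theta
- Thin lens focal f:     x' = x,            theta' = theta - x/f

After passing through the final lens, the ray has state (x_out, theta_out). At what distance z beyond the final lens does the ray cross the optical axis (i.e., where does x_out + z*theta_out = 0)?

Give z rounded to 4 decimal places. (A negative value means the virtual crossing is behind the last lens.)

Initial: x=6.0000 theta=0.0000
After 1 (propagate distance d=29): x=6.0000 theta=0.0000
After 2 (thin lens f=47): x=6.0000 theta=-6/47 (≈-0.1277)
After 3 (propagate distance d=28): x=114/47 (≈2.4255) theta=-6/47 (≈-0.1277)
After 4 (thin lens f=46): x=114/47 (≈2.4255) theta=-195/1081 (≈-0.1804)
After 5 (propagate distance d=17): x=-693/1081 (≈-0.6411) theta=-195/1081 (≈-0.1804)
After 6 (thin lens f=17): x=-693/1081 (≈-0.6411) theta=-114/799 (≈-0.1427)
z_focus = -x_out/theta_out = -(-693/1081)/(-114/799) = -3927/874 ≈ -4.4931
Rounded to 4 decimal places: z = -4.4931

Answer: -4.4931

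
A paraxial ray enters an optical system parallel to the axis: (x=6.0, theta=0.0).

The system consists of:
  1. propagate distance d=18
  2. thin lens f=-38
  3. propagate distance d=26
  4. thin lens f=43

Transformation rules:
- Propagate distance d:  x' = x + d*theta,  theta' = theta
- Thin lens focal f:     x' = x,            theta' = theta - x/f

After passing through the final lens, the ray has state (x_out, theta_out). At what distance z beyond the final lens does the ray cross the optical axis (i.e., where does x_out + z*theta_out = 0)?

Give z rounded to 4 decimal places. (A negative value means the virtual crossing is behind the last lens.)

Answer: 131.0476

Derivation:
Initial: x=6.0000 theta=0.0000
After 1 (propagate distance d=18): x=6.0000 theta=0.0000
After 2 (thin lens f=-38): x=6.0000 theta=3/19 (≈0.1579)
After 3 (propagate distance d=26): x=192/19 (≈10.1053) theta=3/19 (≈0.1579)
After 4 (thin lens f=43): x=192/19 (≈10.1053) theta=-63/817 (≈-0.0771)
z_focus = -x_out/theta_out = -(192/19)/(-63/817) = 2752/21 ≈ 131.0476
Rounded to 4 decimal places: z = 131.0476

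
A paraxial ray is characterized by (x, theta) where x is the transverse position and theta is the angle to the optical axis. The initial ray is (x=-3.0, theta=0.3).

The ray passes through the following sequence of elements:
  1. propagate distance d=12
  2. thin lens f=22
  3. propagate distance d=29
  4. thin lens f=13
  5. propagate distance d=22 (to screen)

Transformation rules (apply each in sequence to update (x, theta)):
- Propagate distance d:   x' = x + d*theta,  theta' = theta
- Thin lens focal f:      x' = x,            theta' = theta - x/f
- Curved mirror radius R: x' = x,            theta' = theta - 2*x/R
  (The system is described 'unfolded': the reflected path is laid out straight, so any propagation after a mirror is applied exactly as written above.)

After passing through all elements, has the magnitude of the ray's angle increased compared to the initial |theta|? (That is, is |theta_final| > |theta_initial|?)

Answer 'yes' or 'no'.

Initial: x=-3.0000 theta=0.3000
After 1 (propagate distance d=12): x=0.6000 theta=0.3000
After 2 (thin lens f=22): x=0.6000 theta=3/11 (≈0.2727)
After 3 (propagate distance d=29): x=468/55 (≈8.5091) theta=3/11 (≈0.2727)
After 4 (thin lens f=13): x=468/55 (≈8.5091) theta=-21/55 (≈-0.3818)
After 5 (propagate distance d=22 (to screen)): x=6/55 (≈0.1091) theta=-21/55 (≈-0.3818)
|theta_initial|=0.3000 |theta_final|=21/55 (≈0.3818) -> increased

Answer: yes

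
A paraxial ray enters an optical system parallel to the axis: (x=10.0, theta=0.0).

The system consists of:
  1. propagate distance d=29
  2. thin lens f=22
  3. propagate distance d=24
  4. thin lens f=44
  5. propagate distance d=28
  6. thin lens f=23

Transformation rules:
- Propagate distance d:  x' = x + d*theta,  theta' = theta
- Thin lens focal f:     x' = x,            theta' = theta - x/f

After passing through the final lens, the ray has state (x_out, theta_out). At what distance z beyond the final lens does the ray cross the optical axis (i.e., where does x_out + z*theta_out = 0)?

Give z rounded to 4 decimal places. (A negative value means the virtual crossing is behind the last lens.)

Initial: x=10.0000 theta=0.0000
After 1 (propagate distance d=29): x=10.0000 theta=0.0000
After 2 (thin lens f=22): x=10.0000 theta=-5/11 (≈-0.4545)
After 3 (propagate distance d=24): x=-10/11 (≈-0.9091) theta=-5/11 (≈-0.4545)
After 4 (thin lens f=44): x=-10/11 (≈-0.9091) theta=-105/242 (≈-0.4339)
After 5 (propagate distance d=28): x=-1580/121 (≈-13.0579) theta=-105/242 (≈-0.4339)
After 6 (thin lens f=23): x=-1580/121 (≈-13.0579) theta=745/5566 (≈0.1338)
z_focus = -x_out/theta_out = -(-1580/121)/(745/5566) = 14536/149 ≈ 97.5570
Rounded to 4 decimal places: z = 97.5570

Answer: 97.5570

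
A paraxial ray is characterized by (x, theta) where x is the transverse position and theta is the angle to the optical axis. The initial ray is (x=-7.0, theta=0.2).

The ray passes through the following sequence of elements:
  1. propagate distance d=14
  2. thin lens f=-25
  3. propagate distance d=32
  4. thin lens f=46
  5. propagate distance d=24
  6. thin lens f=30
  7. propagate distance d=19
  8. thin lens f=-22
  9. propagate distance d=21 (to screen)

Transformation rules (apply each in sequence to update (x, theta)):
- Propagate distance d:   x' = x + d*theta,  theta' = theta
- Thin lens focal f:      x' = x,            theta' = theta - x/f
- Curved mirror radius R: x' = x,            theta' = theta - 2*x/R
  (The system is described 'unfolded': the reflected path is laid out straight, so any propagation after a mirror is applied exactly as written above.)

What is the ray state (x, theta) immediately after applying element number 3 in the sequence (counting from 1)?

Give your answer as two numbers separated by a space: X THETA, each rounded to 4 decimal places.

Initial: x=-7.0000 theta=0.2000
After 1 (propagate distance d=14): x=-4.2000 theta=0.2000
After 2 (thin lens f=-25): x=-4.2000 theta=0.0320
After 3 (propagate distance d=32): x=-3.1760 theta=0.0320
Rounded to 4 decimal places: x = -3.1760, theta = 0.0320

Answer: -3.1760 0.0320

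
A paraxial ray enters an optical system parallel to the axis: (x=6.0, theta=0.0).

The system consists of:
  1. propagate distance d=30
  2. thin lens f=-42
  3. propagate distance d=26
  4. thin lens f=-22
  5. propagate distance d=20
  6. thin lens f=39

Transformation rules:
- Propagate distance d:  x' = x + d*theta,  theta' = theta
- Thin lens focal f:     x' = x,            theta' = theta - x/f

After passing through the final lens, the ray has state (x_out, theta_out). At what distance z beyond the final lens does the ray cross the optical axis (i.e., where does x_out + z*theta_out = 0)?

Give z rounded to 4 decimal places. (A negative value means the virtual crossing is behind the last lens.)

Answer: -600.6729

Derivation:
Initial: x=6.0000 theta=0.0000
After 1 (propagate distance d=30): x=6.0000 theta=0.0000
After 2 (thin lens f=-42): x=6.0000 theta=1/7 (≈0.1429)
After 3 (propagate distance d=26): x=68/7 (≈9.7143) theta=1/7 (≈0.1429)
After 4 (thin lens f=-22): x=68/7 (≈9.7143) theta=45/77 (≈0.5844)
After 5 (propagate distance d=20): x=1648/77 (≈21.4026) theta=45/77 (≈0.5844)
After 6 (thin lens f=39): x=1648/77 (≈21.4026) theta=107/3003 (≈0.0356)
z_focus = -x_out/theta_out = -(1648/77)/(107/3003) = -64272/107 ≈ -600.6729
Rounded to 4 decimal places: z = -600.6729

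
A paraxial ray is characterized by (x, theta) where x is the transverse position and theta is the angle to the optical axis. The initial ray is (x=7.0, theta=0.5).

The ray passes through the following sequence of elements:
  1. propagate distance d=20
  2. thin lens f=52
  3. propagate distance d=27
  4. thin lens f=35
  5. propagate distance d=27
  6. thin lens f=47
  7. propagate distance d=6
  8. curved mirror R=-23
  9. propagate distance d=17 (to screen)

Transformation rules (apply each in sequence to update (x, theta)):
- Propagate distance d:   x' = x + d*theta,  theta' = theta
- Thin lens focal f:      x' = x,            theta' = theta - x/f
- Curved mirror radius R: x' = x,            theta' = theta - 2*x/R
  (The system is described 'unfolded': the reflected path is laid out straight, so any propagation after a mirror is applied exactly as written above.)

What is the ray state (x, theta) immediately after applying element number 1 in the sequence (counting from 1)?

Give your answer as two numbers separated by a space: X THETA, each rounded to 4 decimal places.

Initial: x=7.0000 theta=0.5000
After 1 (propagate distance d=20): x=17.0000 theta=0.5000
Rounded to 4 decimal places: x = 17.0000, theta = 0.5000

Answer: 17.0000 0.5000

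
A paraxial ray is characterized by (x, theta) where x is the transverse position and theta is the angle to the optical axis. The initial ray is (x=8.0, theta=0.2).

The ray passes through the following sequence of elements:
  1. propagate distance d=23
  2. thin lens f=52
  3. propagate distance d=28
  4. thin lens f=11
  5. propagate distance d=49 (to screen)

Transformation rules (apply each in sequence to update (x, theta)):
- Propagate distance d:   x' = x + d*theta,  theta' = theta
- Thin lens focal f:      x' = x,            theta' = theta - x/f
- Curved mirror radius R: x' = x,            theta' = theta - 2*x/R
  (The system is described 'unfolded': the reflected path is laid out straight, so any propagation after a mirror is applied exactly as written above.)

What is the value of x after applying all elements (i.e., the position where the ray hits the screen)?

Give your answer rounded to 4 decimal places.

Initial: x=8.0000 theta=0.2000
After 1 (propagate distance d=23): x=12.6000 theta=0.2000
After 2 (thin lens f=52): x=12.6000 theta=-11/260 (≈-0.0423)
After 3 (propagate distance d=28): x=742/65 (≈11.4154) theta=-11/260 (≈-0.0423)
After 4 (thin lens f=11): x=742/65 (≈11.4154) theta=-3089/2860 (≈-1.0801)
After 5 (propagate distance d=49 (to screen)): x=-118713/2860 (≈-41.5080) theta=-3089/2860 (≈-1.0801)
Rounded to 4 decimal places: x = -41.5080

Answer: -41.5080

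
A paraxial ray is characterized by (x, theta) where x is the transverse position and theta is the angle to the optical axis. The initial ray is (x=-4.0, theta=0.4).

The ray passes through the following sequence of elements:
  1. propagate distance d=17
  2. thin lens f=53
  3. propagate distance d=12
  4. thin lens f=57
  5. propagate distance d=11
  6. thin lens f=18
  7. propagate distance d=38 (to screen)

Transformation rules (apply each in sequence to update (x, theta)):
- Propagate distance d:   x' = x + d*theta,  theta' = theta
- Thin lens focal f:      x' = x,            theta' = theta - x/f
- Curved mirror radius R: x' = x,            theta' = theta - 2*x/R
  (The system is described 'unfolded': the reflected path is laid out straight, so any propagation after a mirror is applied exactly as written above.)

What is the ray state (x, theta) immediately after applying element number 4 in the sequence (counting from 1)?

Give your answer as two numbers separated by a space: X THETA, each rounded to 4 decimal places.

Initial: x=-4.0000 theta=0.4000
After 1 (propagate distance d=17): x=2.8000 theta=0.4000
After 2 (thin lens f=53): x=2.8000 theta=92/265 (≈0.3472)
After 3 (propagate distance d=12): x=1846/265 (≈6.9660) theta=92/265 (≈0.3472)
After 4 (thin lens f=57): x=1846/265 (≈6.9660) theta=3398/15105 (≈0.2250)
Rounded to 4 decimal places: x = 6.9660, theta = 0.2250

Answer: 6.9660 0.2250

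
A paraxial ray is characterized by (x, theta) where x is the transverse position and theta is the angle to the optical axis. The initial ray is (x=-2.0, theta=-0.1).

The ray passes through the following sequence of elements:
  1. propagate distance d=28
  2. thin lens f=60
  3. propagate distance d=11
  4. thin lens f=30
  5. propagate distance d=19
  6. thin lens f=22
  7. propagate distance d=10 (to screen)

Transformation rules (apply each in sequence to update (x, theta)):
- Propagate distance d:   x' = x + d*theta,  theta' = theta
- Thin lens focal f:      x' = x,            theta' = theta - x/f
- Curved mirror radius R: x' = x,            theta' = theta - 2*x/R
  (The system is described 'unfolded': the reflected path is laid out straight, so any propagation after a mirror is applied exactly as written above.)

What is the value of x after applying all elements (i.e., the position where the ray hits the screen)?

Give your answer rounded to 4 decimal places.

Answer: 0.2621

Derivation:
Initial: x=-2.0000 theta=-0.1000
After 1 (propagate distance d=28): x=-4.8000 theta=-0.1000
After 2 (thin lens f=60): x=-4.8000 theta=-0.0200
After 3 (propagate distance d=11): x=-5.0200 theta=-0.0200
After 4 (thin lens f=30): x=-5.0200 theta=221/1500 (≈0.1473)
After 5 (propagate distance d=19): x=-3331/1500 (≈-2.2207) theta=221/1500 (≈0.1473)
After 6 (thin lens f=22): x=-3331/1500 (≈-2.2207) theta=2731/11000 (≈0.2483)
After 7 (propagate distance d=10 (to screen)): x=1081/4125 (≈0.2621) theta=2731/11000 (≈0.2483)
Rounded to 4 decimal places: x = 0.2621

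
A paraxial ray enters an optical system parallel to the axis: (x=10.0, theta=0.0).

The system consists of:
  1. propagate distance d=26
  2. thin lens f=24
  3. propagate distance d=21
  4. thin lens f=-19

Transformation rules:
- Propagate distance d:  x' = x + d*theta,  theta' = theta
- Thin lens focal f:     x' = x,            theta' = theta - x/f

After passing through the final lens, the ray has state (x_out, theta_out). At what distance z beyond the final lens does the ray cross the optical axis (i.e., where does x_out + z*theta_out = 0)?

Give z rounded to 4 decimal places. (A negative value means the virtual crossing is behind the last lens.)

Answer: 3.5625

Derivation:
Initial: x=10.0000 theta=0.0000
After 1 (propagate distance d=26): x=10.0000 theta=0.0000
After 2 (thin lens f=24): x=10.0000 theta=-5/12 (≈-0.4167)
After 3 (propagate distance d=21): x=1.2500 theta=-5/12 (≈-0.4167)
After 4 (thin lens f=-19): x=1.2500 theta=-20/57 (≈-0.3509)
z_focus = -x_out/theta_out = -(1.2500)/(-20/57) = 3.5625
Rounded to 4 decimal places: z = 3.5625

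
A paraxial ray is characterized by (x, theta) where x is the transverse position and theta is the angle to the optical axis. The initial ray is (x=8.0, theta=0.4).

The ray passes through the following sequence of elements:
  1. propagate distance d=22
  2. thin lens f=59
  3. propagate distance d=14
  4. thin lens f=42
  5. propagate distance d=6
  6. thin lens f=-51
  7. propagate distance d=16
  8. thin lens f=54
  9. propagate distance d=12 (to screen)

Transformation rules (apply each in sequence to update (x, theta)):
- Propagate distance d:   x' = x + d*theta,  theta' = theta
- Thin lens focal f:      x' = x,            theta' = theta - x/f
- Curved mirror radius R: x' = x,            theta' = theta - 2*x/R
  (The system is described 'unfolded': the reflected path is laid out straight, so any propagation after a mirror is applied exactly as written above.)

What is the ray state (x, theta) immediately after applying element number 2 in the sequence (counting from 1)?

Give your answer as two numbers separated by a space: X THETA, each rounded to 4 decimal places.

Initial: x=8.0000 theta=0.4000
After 1 (propagate distance d=22): x=16.8000 theta=0.4000
After 2 (thin lens f=59): x=16.8000 theta=34/295 (≈0.1153)
Rounded to 4 decimal places: x = 16.8000, theta = 0.1153

Answer: 16.8000 0.1153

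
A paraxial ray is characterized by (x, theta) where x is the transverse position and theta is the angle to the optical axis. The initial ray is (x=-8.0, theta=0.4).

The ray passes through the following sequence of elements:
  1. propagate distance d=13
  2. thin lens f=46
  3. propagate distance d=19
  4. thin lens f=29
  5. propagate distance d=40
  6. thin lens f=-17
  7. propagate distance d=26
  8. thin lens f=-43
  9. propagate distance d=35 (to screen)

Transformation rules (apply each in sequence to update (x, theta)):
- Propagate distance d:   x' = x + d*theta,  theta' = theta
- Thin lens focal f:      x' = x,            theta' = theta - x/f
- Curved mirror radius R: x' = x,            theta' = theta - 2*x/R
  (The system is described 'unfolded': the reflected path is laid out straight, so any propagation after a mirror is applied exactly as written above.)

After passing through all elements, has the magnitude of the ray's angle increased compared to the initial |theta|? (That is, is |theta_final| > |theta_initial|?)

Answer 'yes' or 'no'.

Answer: yes

Derivation:
Initial: x=-8.0000 theta=0.4000
After 1 (propagate distance d=13): x=-2.8000 theta=0.4000
After 2 (thin lens f=46): x=-2.8000 theta=53/115 (≈0.4609)
After 3 (propagate distance d=19): x=137/23 (≈5.9565) theta=53/115 (≈0.4609)
After 4 (thin lens f=29): x=137/23 (≈5.9565) theta=852/3335 (≈0.2555)
After 5 (propagate distance d=40): x=10789/667 (≈16.1754) theta=852/3335 (≈0.2555)
After 6 (thin lens f=-17): x=10789/667 (≈16.1754) theta=68429/56695 (≈1.2070)
After 7 (propagate distance d=26): x=2696219/56695 (≈47.5566) theta=68429/56695 (≈1.2070)
After 8 (thin lens f=-43): x=2696219/56695 (≈47.5566) theta=5638666/2437885 (≈2.3129)
After 9 (propagate distance d=35 (to screen)): x=313290727/2437885 (≈128.5092) theta=5638666/2437885 (≈2.3129)
|theta_initial|=0.4000 |theta_final|=5638666/2437885 (≈2.3129) -> increased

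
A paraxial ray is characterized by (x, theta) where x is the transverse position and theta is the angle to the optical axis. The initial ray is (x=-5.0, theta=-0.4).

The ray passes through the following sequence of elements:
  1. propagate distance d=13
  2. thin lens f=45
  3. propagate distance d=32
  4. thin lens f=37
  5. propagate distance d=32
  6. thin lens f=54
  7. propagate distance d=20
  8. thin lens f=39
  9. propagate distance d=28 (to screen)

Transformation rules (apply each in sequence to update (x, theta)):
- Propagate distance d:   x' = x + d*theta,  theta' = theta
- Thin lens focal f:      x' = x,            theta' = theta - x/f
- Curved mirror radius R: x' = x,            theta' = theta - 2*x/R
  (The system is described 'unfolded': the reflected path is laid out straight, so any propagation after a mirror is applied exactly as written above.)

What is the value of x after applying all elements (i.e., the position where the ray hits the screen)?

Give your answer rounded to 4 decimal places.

Initial: x=-5.0000 theta=-0.4000
After 1 (propagate distance d=13): x=-10.2000 theta=-0.4000
After 2 (thin lens f=45): x=-10.2000 theta=-13/75 (≈-0.1733)
After 3 (propagate distance d=32): x=-1181/75 (≈-15.7467) theta=-13/75 (≈-0.1733)
After 4 (thin lens f=37): x=-1181/75 (≈-15.7467) theta=28/111 (≈0.2523)
After 5 (propagate distance d=32): x=-7099/925 (≈-7.6746) theta=28/111 (≈0.2523)
After 6 (thin lens f=54): x=-7099/925 (≈-7.6746) theta=19699/49950 (≈0.3944)
After 7 (propagate distance d=20): x=5317/24975 (≈0.2129) theta=19699/49950 (≈0.3944)
After 8 (thin lens f=39): x=5317/24975 (≈0.2129) theta=58279/149850 (≈0.3889)
After 9 (propagate distance d=28 (to screen)): x=831857/74925 (≈11.1025) theta=58279/149850 (≈0.3889)
Rounded to 4 decimal places: x = 11.1025

Answer: 11.1025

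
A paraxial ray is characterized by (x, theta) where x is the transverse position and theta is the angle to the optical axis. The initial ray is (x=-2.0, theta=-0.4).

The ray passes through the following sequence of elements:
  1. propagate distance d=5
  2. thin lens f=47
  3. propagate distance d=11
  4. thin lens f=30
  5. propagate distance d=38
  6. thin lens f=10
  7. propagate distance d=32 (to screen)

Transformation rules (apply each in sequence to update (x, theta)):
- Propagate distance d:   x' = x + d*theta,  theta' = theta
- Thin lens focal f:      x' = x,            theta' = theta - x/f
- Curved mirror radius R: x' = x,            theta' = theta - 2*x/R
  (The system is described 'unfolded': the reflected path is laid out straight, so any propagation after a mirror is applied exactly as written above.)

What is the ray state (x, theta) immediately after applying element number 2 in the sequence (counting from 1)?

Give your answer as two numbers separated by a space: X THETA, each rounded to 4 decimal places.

Initial: x=-2.0000 theta=-0.4000
After 1 (propagate distance d=5): x=-4.0000 theta=-0.4000
After 2 (thin lens f=47): x=-4.0000 theta=-74/235 (≈-0.3149)
Rounded to 4 decimal places: x = -4.0000, theta = -0.3149

Answer: -4.0000 -0.3149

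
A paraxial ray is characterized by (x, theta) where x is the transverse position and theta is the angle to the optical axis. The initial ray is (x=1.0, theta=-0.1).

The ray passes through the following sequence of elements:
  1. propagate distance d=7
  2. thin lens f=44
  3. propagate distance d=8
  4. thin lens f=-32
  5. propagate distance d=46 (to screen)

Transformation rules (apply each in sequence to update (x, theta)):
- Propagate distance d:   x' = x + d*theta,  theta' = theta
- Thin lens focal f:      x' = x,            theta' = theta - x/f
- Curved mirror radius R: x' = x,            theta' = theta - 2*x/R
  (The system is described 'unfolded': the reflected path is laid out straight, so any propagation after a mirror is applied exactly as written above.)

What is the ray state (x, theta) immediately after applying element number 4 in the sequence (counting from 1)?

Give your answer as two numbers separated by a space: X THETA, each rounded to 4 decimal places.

Answer: -0.5545 -0.1241

Derivation:
Initial: x=1.0000 theta=-0.1000
After 1 (propagate distance d=7): x=0.3000 theta=-0.1000
After 2 (thin lens f=44): x=0.3000 theta=-47/440 (≈-0.1068)
After 3 (propagate distance d=8): x=-61/110 (≈-0.5545) theta=-47/440 (≈-0.1068)
After 4 (thin lens f=-32): x=-61/110 (≈-0.5545) theta=-437/3520 (≈-0.1241)
Rounded to 4 decimal places: x = -0.5545, theta = -0.1241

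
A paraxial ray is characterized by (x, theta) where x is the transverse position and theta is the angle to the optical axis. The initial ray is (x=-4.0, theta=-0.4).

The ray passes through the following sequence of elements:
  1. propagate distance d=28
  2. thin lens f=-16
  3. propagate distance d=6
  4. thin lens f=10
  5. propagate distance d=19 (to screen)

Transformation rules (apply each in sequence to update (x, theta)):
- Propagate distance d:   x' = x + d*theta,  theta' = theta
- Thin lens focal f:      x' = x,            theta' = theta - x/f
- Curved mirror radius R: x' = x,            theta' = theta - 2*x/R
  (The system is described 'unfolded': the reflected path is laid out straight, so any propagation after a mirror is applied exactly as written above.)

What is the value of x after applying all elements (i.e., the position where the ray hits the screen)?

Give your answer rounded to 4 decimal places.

Answer: -4.6800

Derivation:
Initial: x=-4.0000 theta=-0.4000
After 1 (propagate distance d=28): x=-15.2000 theta=-0.4000
After 2 (thin lens f=-16): x=-15.2000 theta=-1.3500
After 3 (propagate distance d=6): x=-23.3000 theta=-1.3500
After 4 (thin lens f=10): x=-23.3000 theta=0.9800
After 5 (propagate distance d=19 (to screen)): x=-4.6800 theta=0.9800
Rounded to 4 decimal places: x = -4.6800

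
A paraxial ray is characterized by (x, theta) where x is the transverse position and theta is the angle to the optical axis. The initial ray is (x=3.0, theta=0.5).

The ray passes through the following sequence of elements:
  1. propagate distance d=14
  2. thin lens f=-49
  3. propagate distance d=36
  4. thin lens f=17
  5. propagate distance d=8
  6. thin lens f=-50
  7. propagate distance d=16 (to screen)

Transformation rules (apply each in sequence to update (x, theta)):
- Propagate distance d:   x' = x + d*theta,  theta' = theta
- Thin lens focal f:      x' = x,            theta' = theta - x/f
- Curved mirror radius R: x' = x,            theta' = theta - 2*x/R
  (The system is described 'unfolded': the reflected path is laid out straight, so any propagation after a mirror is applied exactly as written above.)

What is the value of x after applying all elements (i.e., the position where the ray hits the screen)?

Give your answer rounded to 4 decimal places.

Initial: x=3.0000 theta=0.5000
After 1 (propagate distance d=14): x=10.0000 theta=0.5000
After 2 (thin lens f=-49): x=10.0000 theta=69/98 (≈0.7041)
After 3 (propagate distance d=36): x=1732/49 (≈35.3469) theta=69/98 (≈0.7041)
After 4 (thin lens f=17): x=1732/49 (≈35.3469) theta=-2291/1666 (≈-1.3752)
After 5 (propagate distance d=8): x=20280/833 (≈24.3457) theta=-2291/1666 (≈-1.3752)
After 6 (thin lens f=-50): x=20280/833 (≈24.3457) theta=-151/170 (≈-0.8882)
After 7 (propagate distance d=16 (to screen)): x=42208/4165 (≈10.1340) theta=-151/170 (≈-0.8882)
Rounded to 4 decimal places: x = 10.1340

Answer: 10.1340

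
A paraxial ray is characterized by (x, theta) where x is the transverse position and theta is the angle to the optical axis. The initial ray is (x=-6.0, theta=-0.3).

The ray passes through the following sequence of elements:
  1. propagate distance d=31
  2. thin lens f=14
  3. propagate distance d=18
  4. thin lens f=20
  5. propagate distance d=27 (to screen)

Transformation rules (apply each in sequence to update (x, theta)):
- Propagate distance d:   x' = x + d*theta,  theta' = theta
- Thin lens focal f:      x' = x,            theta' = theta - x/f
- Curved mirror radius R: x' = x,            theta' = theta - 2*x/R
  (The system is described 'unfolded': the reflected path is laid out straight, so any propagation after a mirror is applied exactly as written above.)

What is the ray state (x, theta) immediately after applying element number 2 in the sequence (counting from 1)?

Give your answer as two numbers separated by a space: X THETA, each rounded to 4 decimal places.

Initial: x=-6.0000 theta=-0.3000
After 1 (propagate distance d=31): x=-15.3000 theta=-0.3000
After 2 (thin lens f=14): x=-15.3000 theta=111/140 (≈0.7929)
Rounded to 4 decimal places: x = -15.3000, theta = 0.7929

Answer: -15.3000 0.7929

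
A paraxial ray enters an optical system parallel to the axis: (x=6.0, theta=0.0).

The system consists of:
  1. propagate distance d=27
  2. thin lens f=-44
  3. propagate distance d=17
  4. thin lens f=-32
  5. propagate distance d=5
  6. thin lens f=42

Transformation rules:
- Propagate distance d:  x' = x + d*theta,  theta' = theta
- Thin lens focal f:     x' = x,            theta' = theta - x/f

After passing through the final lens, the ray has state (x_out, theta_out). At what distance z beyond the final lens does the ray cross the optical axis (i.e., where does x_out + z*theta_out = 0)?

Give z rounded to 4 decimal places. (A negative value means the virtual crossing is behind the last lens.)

Initial: x=6.0000 theta=0.0000
After 1 (propagate distance d=27): x=6.0000 theta=0.0000
After 2 (thin lens f=-44): x=6.0000 theta=3/22 (≈0.1364)
After 3 (propagate distance d=17): x=183/22 (≈8.3182) theta=3/22 (≈0.1364)
After 4 (thin lens f=-32): x=183/22 (≈8.3182) theta=279/704 (≈0.3963)
After 5 (propagate distance d=5): x=7251/704 (≈10.2997) theta=279/704 (≈0.3963)
After 6 (thin lens f=42): x=7251/704 (≈10.2997) theta=1489/9856 (≈0.1511)
z_focus = -x_out/theta_out = -(7251/704)/(1489/9856) = -101514/1489 ≈ -68.1760
Rounded to 4 decimal places: z = -68.1760

Answer: -68.1760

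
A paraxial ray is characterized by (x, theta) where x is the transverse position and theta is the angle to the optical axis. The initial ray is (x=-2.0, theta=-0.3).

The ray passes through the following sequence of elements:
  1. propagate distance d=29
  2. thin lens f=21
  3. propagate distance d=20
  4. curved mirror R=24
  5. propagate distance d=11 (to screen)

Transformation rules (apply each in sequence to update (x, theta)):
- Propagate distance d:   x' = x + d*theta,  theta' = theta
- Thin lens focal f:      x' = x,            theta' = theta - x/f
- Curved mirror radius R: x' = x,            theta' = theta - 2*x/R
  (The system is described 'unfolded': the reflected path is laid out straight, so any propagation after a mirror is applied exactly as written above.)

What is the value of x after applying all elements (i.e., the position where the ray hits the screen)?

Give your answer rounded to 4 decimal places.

Answer: 1.7623

Derivation:
Initial: x=-2.0000 theta=-0.3000
After 1 (propagate distance d=29): x=-10.7000 theta=-0.3000
After 2 (thin lens f=21): x=-10.7000 theta=22/105 (≈0.2095)
After 3 (propagate distance d=20): x=-1367/210 (≈-6.5095) theta=22/105 (≈0.2095)
After 4 (curved mirror R=24): x=-1367/210 (≈-6.5095) theta=379/504 (≈0.7520)
After 5 (propagate distance d=11 (to screen)): x=4441/2520 (≈1.7623) theta=379/504 (≈0.7520)
Rounded to 4 decimal places: x = 1.7623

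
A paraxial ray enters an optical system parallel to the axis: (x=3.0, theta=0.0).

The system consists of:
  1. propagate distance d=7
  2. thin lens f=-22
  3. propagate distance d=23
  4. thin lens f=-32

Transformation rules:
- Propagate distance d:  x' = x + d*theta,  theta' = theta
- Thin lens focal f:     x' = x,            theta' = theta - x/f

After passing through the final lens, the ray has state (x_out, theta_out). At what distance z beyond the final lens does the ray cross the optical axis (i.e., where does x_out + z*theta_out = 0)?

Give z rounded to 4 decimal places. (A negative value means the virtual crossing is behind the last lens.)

Answer: -18.7013

Derivation:
Initial: x=3.0000 theta=0.0000
After 1 (propagate distance d=7): x=3.0000 theta=0.0000
After 2 (thin lens f=-22): x=3.0000 theta=3/22 (≈0.1364)
After 3 (propagate distance d=23): x=135/22 (≈6.1364) theta=3/22 (≈0.1364)
After 4 (thin lens f=-32): x=135/22 (≈6.1364) theta=21/64 (≈0.3281)
z_focus = -x_out/theta_out = -(135/22)/(21/64) = -1440/77 ≈ -18.7013
Rounded to 4 decimal places: z = -18.7013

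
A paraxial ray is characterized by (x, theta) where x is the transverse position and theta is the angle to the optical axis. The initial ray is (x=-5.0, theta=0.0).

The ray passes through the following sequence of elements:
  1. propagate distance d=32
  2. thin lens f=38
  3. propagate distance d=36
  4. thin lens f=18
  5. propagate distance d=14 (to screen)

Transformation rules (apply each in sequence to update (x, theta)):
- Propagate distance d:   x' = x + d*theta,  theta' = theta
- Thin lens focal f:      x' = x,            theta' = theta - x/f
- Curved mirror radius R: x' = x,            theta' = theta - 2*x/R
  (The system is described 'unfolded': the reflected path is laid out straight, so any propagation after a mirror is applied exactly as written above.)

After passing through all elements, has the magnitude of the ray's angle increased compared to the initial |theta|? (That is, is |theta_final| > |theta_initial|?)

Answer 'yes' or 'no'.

Initial: x=-5.0000 theta=0.0000
After 1 (propagate distance d=32): x=-5.0000 theta=0.0000
After 2 (thin lens f=38): x=-5.0000 theta=5/38 (≈0.1316)
After 3 (propagate distance d=36): x=-5/19 (≈-0.2632) theta=5/38 (≈0.1316)
After 4 (thin lens f=18): x=-5/19 (≈-0.2632) theta=25/171 (≈0.1462)
After 5 (propagate distance d=14 (to screen)): x=305/171 (≈1.7836) theta=25/171 (≈0.1462)
|theta_initial|=0.0000 |theta_final|=25/171 (≈0.1462) -> increased

Answer: yes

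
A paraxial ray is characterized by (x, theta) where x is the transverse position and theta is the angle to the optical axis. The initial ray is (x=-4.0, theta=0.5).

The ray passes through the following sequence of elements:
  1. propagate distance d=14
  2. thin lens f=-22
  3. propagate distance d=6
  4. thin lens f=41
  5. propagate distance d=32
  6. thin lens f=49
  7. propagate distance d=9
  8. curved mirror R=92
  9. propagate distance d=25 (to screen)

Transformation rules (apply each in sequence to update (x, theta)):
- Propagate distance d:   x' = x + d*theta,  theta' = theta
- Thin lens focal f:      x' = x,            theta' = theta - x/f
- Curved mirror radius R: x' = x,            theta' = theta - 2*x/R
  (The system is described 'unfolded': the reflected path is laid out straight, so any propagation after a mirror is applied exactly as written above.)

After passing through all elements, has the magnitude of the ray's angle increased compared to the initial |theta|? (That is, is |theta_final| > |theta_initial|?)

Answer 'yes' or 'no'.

Answer: no

Derivation:
Initial: x=-4.0000 theta=0.5000
After 1 (propagate distance d=14): x=3.0000 theta=0.5000
After 2 (thin lens f=-22): x=3.0000 theta=7/11 (≈0.6364)
After 3 (propagate distance d=6): x=75/11 (≈6.8182) theta=7/11 (≈0.6364)
After 4 (thin lens f=41): x=75/11 (≈6.8182) theta=212/451 (≈0.4701)
After 5 (propagate distance d=32): x=9859/451 (≈21.8603) theta=212/451 (≈0.4701)
After 6 (thin lens f=49): x=9859/451 (≈21.8603) theta=529/22099 (≈0.0239)
After 7 (propagate distance d=9): x=487852/22099 (≈22.0758) theta=529/22099 (≈0.0239)
After 8 (curved mirror R=92): x=487852/22099 (≈22.0758) theta=-21069/46207 (≈-0.4560)
After 9 (propagate distance d=25 (to screen)): x=5426621/508277 (≈10.6765) theta=-21069/46207 (≈-0.4560)
|theta_initial|=0.5000 |theta_final|=21069/46207 (≈0.4560) -> not increased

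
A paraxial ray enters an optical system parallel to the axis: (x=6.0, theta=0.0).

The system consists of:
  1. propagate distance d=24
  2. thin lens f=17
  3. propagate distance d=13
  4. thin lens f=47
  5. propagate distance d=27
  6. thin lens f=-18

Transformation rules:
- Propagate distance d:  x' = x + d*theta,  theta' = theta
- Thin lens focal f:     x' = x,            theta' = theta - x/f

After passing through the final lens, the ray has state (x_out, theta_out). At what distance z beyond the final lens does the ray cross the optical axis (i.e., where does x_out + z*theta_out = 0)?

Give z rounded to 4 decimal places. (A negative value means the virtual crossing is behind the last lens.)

Answer: -10.1576

Derivation:
Initial: x=6.0000 theta=0.0000
After 1 (propagate distance d=24): x=6.0000 theta=0.0000
After 2 (thin lens f=17): x=6.0000 theta=-6/17 (≈-0.3529)
After 3 (propagate distance d=13): x=24/17 (≈1.4118) theta=-6/17 (≈-0.3529)
After 4 (thin lens f=47): x=24/17 (≈1.4118) theta=-18/47 (≈-0.3830)
After 5 (propagate distance d=27): x=-7134/799 (≈-8.9287) theta=-18/47 (≈-0.3830)
After 6 (thin lens f=-18): x=-7134/799 (≈-8.9287) theta=-2107/2397 (≈-0.8790)
z_focus = -x_out/theta_out = -(-7134/799)/(-2107/2397) = -21402/2107 ≈ -10.1576
Rounded to 4 decimal places: z = -10.1576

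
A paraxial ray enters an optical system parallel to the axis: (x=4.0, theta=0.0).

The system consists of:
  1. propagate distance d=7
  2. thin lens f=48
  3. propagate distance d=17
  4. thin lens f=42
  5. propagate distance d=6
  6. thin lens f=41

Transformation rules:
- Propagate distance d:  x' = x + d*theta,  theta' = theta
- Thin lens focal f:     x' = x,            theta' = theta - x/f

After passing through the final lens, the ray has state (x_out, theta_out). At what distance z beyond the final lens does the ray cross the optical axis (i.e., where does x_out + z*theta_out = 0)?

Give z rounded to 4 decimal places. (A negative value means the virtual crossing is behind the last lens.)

Answer: 9.1843

Derivation:
Initial: x=4.0000 theta=0.0000
After 1 (propagate distance d=7): x=4.0000 theta=0.0000
After 2 (thin lens f=48): x=4.0000 theta=-1/12 (≈-0.0833)
After 3 (propagate distance d=17): x=31/12 (≈2.5833) theta=-1/12 (≈-0.0833)
After 4 (thin lens f=42): x=31/12 (≈2.5833) theta=-73/504 (≈-0.1448)
After 5 (propagate distance d=6): x=12/7 (≈1.7143) theta=-73/504 (≈-0.1448)
After 6 (thin lens f=41): x=12/7 (≈1.7143) theta=-551/2952 (≈-0.1867)
z_focus = -x_out/theta_out = -(12/7)/(-551/2952) = 35424/3857 ≈ 9.1843
Rounded to 4 decimal places: z = 9.1843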